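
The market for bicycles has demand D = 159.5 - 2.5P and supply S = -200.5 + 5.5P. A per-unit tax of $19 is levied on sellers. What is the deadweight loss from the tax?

Pre-tax equilibrium: P* = 45, Q* = 47.
Tax on sellers shifts supply to S = -200.5 + 5.5(P − 19) = -305 + 5.5P.
159.5 - 2.5P = -305 + 5.5P gives buyer price Pb = 58.0625; sellers receive Ps = 58.0625 − 19 = 39.0625.
New quantity: Q = 159.5 − 2.5(58.0625) = 14.34375.
DWL = ½ × 19 × (47 − 14.34375) = 310.234375.

Deadweight loss = 310.234375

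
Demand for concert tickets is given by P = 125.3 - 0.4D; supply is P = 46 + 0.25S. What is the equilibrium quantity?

Q* = 122

Set the two price expressions equal: 125.3 - 0.4Q = 46 + 0.25Q.
79.3 = 0.65Q, so Q* = 122.
P* = 125.3 − (0.4)(122) = 76.5.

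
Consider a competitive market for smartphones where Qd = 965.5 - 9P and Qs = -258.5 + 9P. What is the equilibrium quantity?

Set Qd = Qs: 965.5 - 9P = -258.5 + 9P.
1224 = 18P, so P* = 68.
Q* = 965.5 − 9(68) = 353.5.

Q* = 353.5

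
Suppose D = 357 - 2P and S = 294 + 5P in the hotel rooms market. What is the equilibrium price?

P* = 9

Set D = S: 357 - 2P = 294 + 5P.
63 = 7P, so P* = 9.
Q* = 357 − 2(9) = 339.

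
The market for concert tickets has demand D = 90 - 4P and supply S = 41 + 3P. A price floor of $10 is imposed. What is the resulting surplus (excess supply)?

Equilibrium price would be P* = 7, so the floor at 10 binds.
At P = 10: D = 50, S = 71.
Surplus = 71 − 50 = 21.

Surplus = 21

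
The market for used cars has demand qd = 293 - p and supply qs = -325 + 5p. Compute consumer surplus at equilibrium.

Equilibrium: 293 - p = -325 + 5p gives p* = 103, q* = 190.
Demand choke price (qd = 0): p = 293.
CS = ½(293 − 103)(190) = 18050.

Consumer surplus = 18050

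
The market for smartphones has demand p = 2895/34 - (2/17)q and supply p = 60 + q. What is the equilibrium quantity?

Set the two price expressions equal: 2895/34 - (2/17)q = 60 + q.
855/34 = (19/17)q, so q* = 22.5.
p* = 2895/34 − (2/17)(22.5) = 82.5.

q* = 22.5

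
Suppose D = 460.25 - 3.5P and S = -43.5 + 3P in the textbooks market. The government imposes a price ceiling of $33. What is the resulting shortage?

Equilibrium price would be P* = 77.5, so the ceiling at 33 binds.
At P = 33: D = 460.25 − 3.5(33) = 344.75, S = -43.5 + 3(33) = 55.5.
Shortage = 344.75 − 55.5 = 289.25.

Shortage = 289.25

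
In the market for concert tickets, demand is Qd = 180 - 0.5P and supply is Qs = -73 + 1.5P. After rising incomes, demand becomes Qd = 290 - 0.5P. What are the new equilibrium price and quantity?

P' = 181.5, Q' = 199.25

Original equilibrium: P* = 126.5, Q* = 116.75.
New equilibrium: 290 - 0.5P = -73 + 1.5P, so 363 = 2P and P' = 181.5; Q' = 290 − 0.5(181.5) = 199.25.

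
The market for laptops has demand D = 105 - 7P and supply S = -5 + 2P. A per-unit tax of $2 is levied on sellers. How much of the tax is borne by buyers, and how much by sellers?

Buyers bear 4/9, sellers bear 14/9

Pre-tax equilibrium: P* = 110/9, Q* = 175/9.
Tax on sellers shifts supply to S = -5 + 2(P − 2) = -9 + 2P.
105 - 7P = -9 + 2P gives buyer price Pb = 38/3; sellers receive Ps = 38/3 − 2 = 32/3.
New quantity: Q = 105 − 7(38/3) = 49/3.
Buyer burden = 38/3 − 110/9 = 4/9; seller burden = 110/9 − 32/3 = 14/9.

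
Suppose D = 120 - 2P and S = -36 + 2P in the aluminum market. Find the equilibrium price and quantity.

P* = 39, Q* = 42

Set D = S: 120 - 2P = -36 + 2P.
156 = 4P, so P* = 39.
Q* = 120 − 2(39) = 42.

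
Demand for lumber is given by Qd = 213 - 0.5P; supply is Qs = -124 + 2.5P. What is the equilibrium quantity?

Q* = 941/6

Set Qd = Qs: 213 - 0.5P = -124 + 2.5P.
337 = 3P, so P* = 337/3.
Q* = 213 − 0.5(337/3) = 941/6.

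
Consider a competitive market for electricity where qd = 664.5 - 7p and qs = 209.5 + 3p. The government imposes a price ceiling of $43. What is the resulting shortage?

Shortage = 25

Equilibrium price would be p* = 45.5, so the ceiling at 43 binds.
At p = 43: qd = 664.5 − 7(43) = 363.5, qs = 209.5 + 3(43) = 338.5.
Shortage = 363.5 − 338.5 = 25.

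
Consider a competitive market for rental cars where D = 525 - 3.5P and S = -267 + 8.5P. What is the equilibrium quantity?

Set D = S: 525 - 3.5P = -267 + 8.5P.
792 = 12P, so P* = 66.
Q* = 525 − 3.5(66) = 294.

Q* = 294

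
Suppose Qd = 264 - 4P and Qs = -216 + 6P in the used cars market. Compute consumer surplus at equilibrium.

Consumer surplus = 648

Equilibrium: 264 - 4P = -216 + 6P gives P* = 48, Q* = 72.
Demand choke price (Qd = 0): P = 66.
CS = ½(66 − 48)(72) = 648.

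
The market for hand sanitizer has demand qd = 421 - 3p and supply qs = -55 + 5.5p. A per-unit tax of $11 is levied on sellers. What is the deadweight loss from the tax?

Deadweight loss = 3993/34

Pre-tax equilibrium: p* = 56, q* = 253.
Tax on sellers shifts supply to qs = -55 + 5.5(p − 11) = -115.5 + 5.5p.
421 - 3p = -115.5 + 5.5p gives buyer price pb = 1073/17; sellers receive ps = 1073/17 − 11 = 886/17.
New quantity: q = 421 − 3(1073/17) = 3938/17.
DWL = ½ × 11 × (253 − 3938/17) = 3993/34.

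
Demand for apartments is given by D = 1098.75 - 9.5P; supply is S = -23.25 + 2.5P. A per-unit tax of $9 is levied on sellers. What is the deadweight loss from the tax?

Deadweight loss = 80.15625

Pre-tax equilibrium: P* = 93.5, Q* = 210.5.
Tax on sellers shifts supply to S = -23.25 + 2.5(P − 9) = -45.75 + 2.5P.
1098.75 - 9.5P = -45.75 + 2.5P gives buyer price Pb = 95.375; sellers receive Ps = 95.375 − 9 = 86.375.
New quantity: Q = 1098.75 − 9.5(95.375) = 192.6875.
DWL = ½ × 9 × (210.5 − 192.6875) = 80.15625.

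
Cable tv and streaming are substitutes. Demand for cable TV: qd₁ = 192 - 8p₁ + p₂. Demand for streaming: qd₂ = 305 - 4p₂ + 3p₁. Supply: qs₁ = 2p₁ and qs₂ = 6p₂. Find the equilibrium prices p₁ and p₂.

Market 1: 192 - 8p₁ + p₂ = 2p₁ → 10p₁ - p₂ = 192.
Market 2: 10p₂ - 3p₁ = 305.
Eliminating p₂: 10×(1) + 1×(2) gives 97p₁ = 2225, so p₁ = 2225/97.
Back-substitute into (2): p₂ = (305 + 3×2225/97) / 10 = 3626/97.

p₁ = 2225/97, p₂ = 3626/97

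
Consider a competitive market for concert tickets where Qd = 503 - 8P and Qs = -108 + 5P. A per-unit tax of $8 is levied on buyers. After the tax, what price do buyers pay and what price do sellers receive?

Buyers pay 651/13, sellers receive 547/13

Pre-tax equilibrium: P* = 47, Q* = 127.
Tax on buyers shifts demand to Qd = 503 − 8(P + 8) = 439 - 8P.
439 - 8P = -108 + 5P gives seller price Ps = 547/13; buyers pay Pb = 547/13 + 8 = 651/13.
New quantity: Q = 503 − 8(651/13) = 1331/13.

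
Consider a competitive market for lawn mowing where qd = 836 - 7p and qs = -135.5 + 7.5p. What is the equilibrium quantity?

Set qd = qs: 836 - 7p = -135.5 + 7.5p.
971.5 = 14.5p, so p* = 67.
q* = 836 − 7(67) = 367.

q* = 367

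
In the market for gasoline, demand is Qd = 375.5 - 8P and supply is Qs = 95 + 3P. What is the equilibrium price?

Set Qd = Qs: 375.5 - 8P = 95 + 3P.
280.5 = 11P, so P* = 25.5.
Q* = 375.5 − 8(25.5) = 171.5.

P* = 25.5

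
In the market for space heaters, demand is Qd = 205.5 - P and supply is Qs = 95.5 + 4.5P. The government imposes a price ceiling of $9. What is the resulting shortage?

Equilibrium price would be P* = 20, so the ceiling at 9 binds.
At P = 9: Qd = 205.5 − 1(9) = 196.5, Qs = 95.5 + 4.5(9) = 136.
Shortage = 196.5 − 136 = 60.5.

Shortage = 60.5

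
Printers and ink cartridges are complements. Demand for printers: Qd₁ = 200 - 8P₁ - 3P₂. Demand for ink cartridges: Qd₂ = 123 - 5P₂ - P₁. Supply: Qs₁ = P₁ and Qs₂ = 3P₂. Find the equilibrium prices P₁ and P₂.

P₁ = 1231/69, P₂ = 907/69

Market 1: 200 - 8P₁ - 3P₂ = P₁ → 9P₁ + 3P₂ = 200.
Market 2: 8P₂ + P₁ = 123.
Eliminating P₂: 8×(1) − 3×(2) gives 69P₁ = 1231, so P₁ = 1231/69.
Back-substitute into (2): P₂ = (123 − 1×1231/69) / 8 = 907/69.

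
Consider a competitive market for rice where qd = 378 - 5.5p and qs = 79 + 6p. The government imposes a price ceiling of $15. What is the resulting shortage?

Shortage = 126.5

Equilibrium price would be p* = 26, so the ceiling at 15 binds.
At p = 15: qd = 378 − 5.5(15) = 295.5, qs = 79 + 6(15) = 169.
Shortage = 295.5 − 169 = 126.5.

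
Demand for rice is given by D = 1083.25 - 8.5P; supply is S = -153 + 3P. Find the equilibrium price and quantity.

P* = 107.5, Q* = 169.5

Set D = S: 1083.25 - 8.5P = -153 + 3P.
1236.25 = 11.5P, so P* = 107.5.
Q* = 1083.25 − 8.5(107.5) = 169.5.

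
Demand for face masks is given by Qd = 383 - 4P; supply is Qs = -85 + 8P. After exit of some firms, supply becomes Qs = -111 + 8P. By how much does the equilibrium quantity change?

Original equilibrium: P* = 39, Q* = 227.
New equilibrium: 383 - 4P = -111 + 8P, so 494 = 12P and P' = 247/6; Q' = 383 − 4(247/6) = 655/3.
Change in quantity: 655/3 − 227 = -26/3.

ΔQ = -26/3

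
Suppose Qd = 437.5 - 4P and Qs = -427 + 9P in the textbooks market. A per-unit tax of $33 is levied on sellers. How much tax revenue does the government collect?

Tax revenue = 68739/26

Pre-tax equilibrium: P* = 66.5, Q* = 171.5.
Tax on sellers shifts supply to Qs = -427 + 9(P − 33) = -724 + 9P.
437.5 - 4P = -724 + 9P gives buyer price Pb = 2323/26; sellers receive Ps = 2323/26 − 33 = 1465/26.
New quantity: Q = 437.5 − 4(2323/26) = 2083/26.
Revenue = 33 × 2083/26 = 68739/26.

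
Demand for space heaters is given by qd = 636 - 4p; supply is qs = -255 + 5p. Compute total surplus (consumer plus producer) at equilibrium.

Equilibrium: 636 - 4p = -255 + 5p gives p* = 99, q* = 240.
Demand choke price: p = 159; supply starts at p = 51.
CS = ½(159 − 99)(240) = 7200; PS = ½(99 − 51)(240) = 5760.

Total surplus = 12960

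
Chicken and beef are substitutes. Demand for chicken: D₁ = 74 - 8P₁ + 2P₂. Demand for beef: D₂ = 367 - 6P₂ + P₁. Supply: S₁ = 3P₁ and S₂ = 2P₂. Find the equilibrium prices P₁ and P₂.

Market 1: 74 - 8P₁ + 2P₂ = 3P₁ → 11P₁ - 2P₂ = 74.
Market 2: 8P₂ - P₁ = 367.
Eliminating P₂: 8×(1) + 2×(2) gives 86P₁ = 1326, so P₁ = 663/43.
Back-substitute into (2): P₂ = (367 + 1×663/43) / 8 = 4111/86.

P₁ = 663/43, P₂ = 4111/86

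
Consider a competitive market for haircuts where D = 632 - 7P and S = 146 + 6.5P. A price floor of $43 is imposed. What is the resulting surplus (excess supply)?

Surplus = 94.5

Equilibrium price would be P* = 36, so the floor at 43 binds.
At P = 43: D = 331, S = 425.5.
Surplus = 425.5 − 331 = 94.5.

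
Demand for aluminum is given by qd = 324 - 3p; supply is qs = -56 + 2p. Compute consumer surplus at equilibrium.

Consumer surplus = 1536

Equilibrium: 324 - 3p = -56 + 2p gives p* = 76, q* = 96.
Demand choke price (qd = 0): p = 108.
CS = ½(108 − 76)(96) = 1536.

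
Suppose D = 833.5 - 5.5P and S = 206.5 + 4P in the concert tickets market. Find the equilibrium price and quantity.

P* = 66, Q* = 470.5

Set D = S: 833.5 - 5.5P = 206.5 + 4P.
627 = 9.5P, so P* = 66.
Q* = 833.5 − 5.5(66) = 470.5.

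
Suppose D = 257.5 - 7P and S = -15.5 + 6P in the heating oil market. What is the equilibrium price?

P* = 21

Set D = S: 257.5 - 7P = -15.5 + 6P.
273 = 13P, so P* = 21.
Q* = 257.5 − 7(21) = 110.5.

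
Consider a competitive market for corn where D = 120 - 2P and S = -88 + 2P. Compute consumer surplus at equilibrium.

Consumer surplus = 64

Equilibrium: 120 - 2P = -88 + 2P gives P* = 52, Q* = 16.
Demand choke price (D = 0): P = 60.
CS = ½(60 − 52)(16) = 64.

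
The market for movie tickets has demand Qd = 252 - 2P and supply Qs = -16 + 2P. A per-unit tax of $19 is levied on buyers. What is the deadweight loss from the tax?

Deadweight loss = 180.5

Pre-tax equilibrium: P* = 67, Q* = 118.
Tax on buyers shifts demand to Qd = 252 − 2(P + 19) = 214 - 2P.
214 - 2P = -16 + 2P gives seller price Ps = 57.5; buyers pay Pb = 57.5 + 19 = 76.5.
New quantity: Q = 252 − 2(76.5) = 99.
DWL = ½ × 19 × (118 − 99) = 180.5.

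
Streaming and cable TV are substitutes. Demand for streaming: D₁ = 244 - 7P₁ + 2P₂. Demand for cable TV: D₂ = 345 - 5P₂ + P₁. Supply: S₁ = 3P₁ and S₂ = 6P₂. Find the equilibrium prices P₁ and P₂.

P₁ = 1687/54, P₂ = 1847/54

Market 1: 244 - 7P₁ + 2P₂ = 3P₁ → 10P₁ - 2P₂ = 244.
Market 2: 11P₂ - P₁ = 345.
Eliminating P₂: 11×(1) + 2×(2) gives 108P₁ = 3374, so P₁ = 1687/54.
Back-substitute into (2): P₂ = (345 + 1×1687/54) / 11 = 1847/54.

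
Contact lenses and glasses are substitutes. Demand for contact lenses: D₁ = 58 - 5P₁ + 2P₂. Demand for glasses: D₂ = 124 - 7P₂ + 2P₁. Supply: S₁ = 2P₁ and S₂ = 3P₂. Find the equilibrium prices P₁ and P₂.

P₁ = 138/11, P₂ = 164/11

Market 1: 58 - 5P₁ + 2P₂ = 2P₁ → 7P₁ - 2P₂ = 58.
Market 2: 10P₂ - 2P₁ = 124.
Eliminating P₂: 10×(1) + 2×(2) gives 66P₁ = 828, so P₁ = 138/11.
Back-substitute into (2): P₂ = (124 + 2×138/11) / 10 = 164/11.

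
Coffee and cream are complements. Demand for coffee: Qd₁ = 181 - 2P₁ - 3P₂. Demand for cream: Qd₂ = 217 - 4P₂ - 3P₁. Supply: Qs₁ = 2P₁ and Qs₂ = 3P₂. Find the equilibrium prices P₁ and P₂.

P₁ = 616/19, P₂ = 325/19

Market 1: 181 - 2P₁ - 3P₂ = 2P₁ → 4P₁ + 3P₂ = 181.
Market 2: 7P₂ + 3P₁ = 217.
Eliminating P₂: 7×(1) − 3×(2) gives 19P₁ = 616, so P₁ = 616/19.
Back-substitute into (2): P₂ = (217 − 3×616/19) / 7 = 325/19.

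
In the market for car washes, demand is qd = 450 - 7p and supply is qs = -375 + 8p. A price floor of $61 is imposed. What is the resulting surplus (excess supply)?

Equilibrium price would be p* = 55, so the floor at 61 binds.
At p = 61: qd = 23, qs = 113.
Surplus = 113 − 23 = 90.

Surplus = 90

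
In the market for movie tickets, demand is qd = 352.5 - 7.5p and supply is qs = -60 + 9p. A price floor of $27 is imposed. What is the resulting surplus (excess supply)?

Surplus = 33

Equilibrium price would be p* = 25, so the floor at 27 binds.
At p = 27: qd = 150, qs = 183.
Surplus = 183 − 150 = 33.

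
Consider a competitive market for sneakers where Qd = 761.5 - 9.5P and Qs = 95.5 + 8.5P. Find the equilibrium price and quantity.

P* = 37, Q* = 410

Set Qd = Qs: 761.5 - 9.5P = 95.5 + 8.5P.
666 = 18P, so P* = 37.
Q* = 761.5 − 9.5(37) = 410.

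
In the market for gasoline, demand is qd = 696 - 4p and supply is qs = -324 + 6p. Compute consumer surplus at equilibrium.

Consumer surplus = 10368

Equilibrium: 696 - 4p = -324 + 6p gives p* = 102, q* = 288.
Demand choke price (qd = 0): p = 174.
CS = ½(174 − 102)(288) = 10368.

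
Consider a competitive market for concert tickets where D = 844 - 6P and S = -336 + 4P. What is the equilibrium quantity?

Q* = 136

Set D = S: 844 - 6P = -336 + 4P.
1180 = 10P, so P* = 118.
Q* = 844 − 6(118) = 136.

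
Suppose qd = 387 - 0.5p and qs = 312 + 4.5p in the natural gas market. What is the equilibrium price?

p* = 15

Set qd = qs: 387 - 0.5p = 312 + 4.5p.
75 = 5p, so p* = 15.
q* = 387 − 0.5(15) = 379.5.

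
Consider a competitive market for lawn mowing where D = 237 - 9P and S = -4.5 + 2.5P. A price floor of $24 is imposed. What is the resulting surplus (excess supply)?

Surplus = 34.5

Equilibrium price would be P* = 21, so the floor at 24 binds.
At P = 24: D = 21, S = 55.5.
Surplus = 55.5 − 21 = 34.5.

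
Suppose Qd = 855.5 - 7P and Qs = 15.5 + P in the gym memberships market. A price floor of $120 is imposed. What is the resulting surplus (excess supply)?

Surplus = 120

Equilibrium price would be P* = 105, so the floor at 120 binds.
At P = 120: Qd = 15.5, Qs = 135.5.
Surplus = 135.5 − 15.5 = 120.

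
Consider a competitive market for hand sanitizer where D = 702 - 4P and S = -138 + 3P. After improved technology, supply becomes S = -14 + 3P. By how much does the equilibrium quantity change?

ΔQ = 496/7

Original equilibrium: P* = 120, Q* = 222.
New equilibrium: 702 - 4P = -14 + 3P, so 716 = 7P and P' = 716/7; Q' = 702 − 4(716/7) = 2050/7.
Change in quantity: 2050/7 − 222 = 496/7.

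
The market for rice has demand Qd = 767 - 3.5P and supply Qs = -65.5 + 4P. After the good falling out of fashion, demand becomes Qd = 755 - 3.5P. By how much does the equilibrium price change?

ΔP = -1.6

Original equilibrium: P* = 111, Q* = 378.5.
New equilibrium: 755 - 3.5P = -65.5 + 4P, so 820.5 = 7.5P and P' = 109.4; Q' = 755 − 3.5(109.4) = 372.1.
Change in price: 109.4 − 111 = -1.6.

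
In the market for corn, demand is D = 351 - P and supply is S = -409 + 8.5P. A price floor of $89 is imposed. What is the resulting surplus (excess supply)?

Surplus = 85.5

Equilibrium price would be P* = 80, so the floor at 89 binds.
At P = 89: D = 262, S = 347.5.
Surplus = 347.5 − 262 = 85.5.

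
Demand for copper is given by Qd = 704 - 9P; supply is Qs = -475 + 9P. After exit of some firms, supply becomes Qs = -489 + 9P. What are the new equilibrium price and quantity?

Original equilibrium: P* = 65.5, Q* = 114.5.
New equilibrium: 704 - 9P = -489 + 9P, so 1193 = 18P and P' = 1193/18; Q' = 704 − 9(1193/18) = 107.5.

P' = 1193/18, Q' = 107.5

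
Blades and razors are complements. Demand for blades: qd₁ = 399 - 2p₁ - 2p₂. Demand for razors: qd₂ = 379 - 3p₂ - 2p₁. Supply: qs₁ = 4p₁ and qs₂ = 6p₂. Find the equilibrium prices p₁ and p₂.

Market 1: 399 - 2p₁ - 2p₂ = 4p₁ → 6p₁ + 2p₂ = 399.
Market 2: 9p₂ + 2p₁ = 379.
Eliminating p₂: 9×(1) − 2×(2) gives 50p₁ = 2833, so p₁ = 56.66.
Back-substitute into (2): p₂ = (379 − 2×56.66) / 9 = 29.52.

p₁ = 56.66, p₂ = 29.52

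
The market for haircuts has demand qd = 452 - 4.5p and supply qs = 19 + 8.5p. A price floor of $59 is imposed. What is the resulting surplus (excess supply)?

Surplus = 334

Equilibrium price would be p* = 433/13, so the floor at 59 binds.
At p = 59: qd = 186.5, qs = 520.5.
Surplus = 520.5 − 186.5 = 334.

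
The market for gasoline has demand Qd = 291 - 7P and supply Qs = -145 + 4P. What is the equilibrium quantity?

Set Qd = Qs: 291 - 7P = -145 + 4P.
436 = 11P, so P* = 436/11.
Q* = 291 − 7(436/11) = 149/11.

Q* = 149/11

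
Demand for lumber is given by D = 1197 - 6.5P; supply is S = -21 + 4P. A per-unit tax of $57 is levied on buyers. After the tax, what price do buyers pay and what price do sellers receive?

Pre-tax equilibrium: P* = 116, Q* = 443.
Tax on buyers shifts demand to D = 1197 − 6.5(P + 57) = 826.5 - 6.5P.
826.5 - 6.5P = -21 + 4P gives seller price Ps = 565/7; buyers pay Pb = 565/7 + 57 = 964/7.
New quantity: Q = 1197 − 6.5(964/7) = 2113/7.

Buyers pay 964/7, sellers receive 565/7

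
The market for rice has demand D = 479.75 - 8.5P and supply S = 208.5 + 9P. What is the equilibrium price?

Set D = S: 479.75 - 8.5P = 208.5 + 9P.
271.25 = 17.5P, so P* = 15.5.
Q* = 479.75 − 8.5(15.5) = 348.

P* = 15.5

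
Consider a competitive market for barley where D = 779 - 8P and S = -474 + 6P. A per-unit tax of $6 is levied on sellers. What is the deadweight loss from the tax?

Pre-tax equilibrium: P* = 89.5, Q* = 63.
Tax on sellers shifts supply to S = -474 + 6(P − 6) = -510 + 6P.
779 - 8P = -510 + 6P gives buyer price Pb = 1289/14; sellers receive Ps = 1289/14 − 6 = 1205/14.
New quantity: Q = 779 − 8(1289/14) = 297/7.
DWL = ½ × 6 × (63 − 297/7) = 432/7.

Deadweight loss = 432/7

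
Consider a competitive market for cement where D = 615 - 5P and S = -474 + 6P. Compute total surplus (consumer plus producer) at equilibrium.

Equilibrium: 615 - 5P = -474 + 6P gives P* = 99, Q* = 120.
Demand choke price: P = 123; supply starts at P = 79.
CS = ½(123 − 99)(120) = 1440; PS = ½(99 − 79)(120) = 1200.

Total surplus = 2640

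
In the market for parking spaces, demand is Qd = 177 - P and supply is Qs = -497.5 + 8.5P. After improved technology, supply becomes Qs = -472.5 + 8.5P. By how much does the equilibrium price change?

ΔP = -50/19

Original equilibrium: P* = 71, Q* = 106.
New equilibrium: 177 - P = -472.5 + 8.5P, so 649.5 = 9.5P and P' = 1299/19; Q' = 177 − 1(1299/19) = 2064/19.
Change in price: 1299/19 − 71 = -50/19.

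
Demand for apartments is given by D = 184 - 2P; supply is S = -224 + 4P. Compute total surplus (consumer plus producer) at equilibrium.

Equilibrium: 184 - 2P = -224 + 4P gives P* = 68, Q* = 48.
Demand choke price: P = 92; supply starts at P = 56.
CS = ½(92 − 68)(48) = 576; PS = ½(68 − 56)(48) = 288.

Total surplus = 864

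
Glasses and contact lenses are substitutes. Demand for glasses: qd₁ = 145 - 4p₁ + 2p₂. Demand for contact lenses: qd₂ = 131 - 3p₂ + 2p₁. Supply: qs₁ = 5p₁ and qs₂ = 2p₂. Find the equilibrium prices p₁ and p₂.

Market 1: 145 - 4p₁ + 2p₂ = 5p₁ → 9p₁ - 2p₂ = 145.
Market 2: 5p₂ - 2p₁ = 131.
Eliminating p₂: 5×(1) + 2×(2) gives 41p₁ = 987, so p₁ = 987/41.
Back-substitute into (2): p₂ = (131 + 2×987/41) / 5 = 1469/41.

p₁ = 987/41, p₂ = 1469/41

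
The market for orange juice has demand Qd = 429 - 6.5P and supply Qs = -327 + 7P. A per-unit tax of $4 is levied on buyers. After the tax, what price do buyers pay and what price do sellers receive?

Buyers pay 1568/27, sellers receive 1460/27

Pre-tax equilibrium: P* = 56, Q* = 65.
Tax on buyers shifts demand to Qd = 429 − 6.5(P + 4) = 403 - 6.5P.
403 - 6.5P = -327 + 7P gives seller price Ps = 1460/27; buyers pay Pb = 1460/27 + 4 = 1568/27.
New quantity: Q = 429 − 6.5(1568/27) = 1391/27.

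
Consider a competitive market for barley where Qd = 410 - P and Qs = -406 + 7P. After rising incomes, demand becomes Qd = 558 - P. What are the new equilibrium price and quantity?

Original equilibrium: P* = 102, Q* = 308.
New equilibrium: 558 - P = -406 + 7P, so 964 = 8P and P' = 120.5; Q' = 558 − 1(120.5) = 437.5.

P' = 120.5, Q' = 437.5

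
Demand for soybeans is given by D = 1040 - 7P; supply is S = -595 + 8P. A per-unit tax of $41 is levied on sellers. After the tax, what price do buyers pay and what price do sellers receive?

Pre-tax equilibrium: P* = 109, Q* = 277.
Tax on sellers shifts supply to S = -595 + 8(P − 41) = -923 + 8P.
1040 - 7P = -923 + 8P gives buyer price Pb = 1963/15; sellers receive Ps = 1963/15 − 41 = 1348/15.
New quantity: Q = 1040 − 7(1963/15) = 1859/15.

Buyers pay 1963/15, sellers receive 1348/15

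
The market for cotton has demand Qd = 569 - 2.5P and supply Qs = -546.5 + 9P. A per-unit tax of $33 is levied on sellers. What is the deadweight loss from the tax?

Deadweight loss = 49005/46

Pre-tax equilibrium: P* = 97, Q* = 326.5.
Tax on sellers shifts supply to Qs = -546.5 + 9(P − 33) = -843.5 + 9P.
569 - 2.5P = -843.5 + 9P gives buyer price Pb = 2825/23; sellers receive Ps = 2825/23 − 33 = 2066/23.
New quantity: Q = 569 − 2.5(2825/23) = 12049/46.
DWL = ½ × 33 × (326.5 − 12049/46) = 49005/46.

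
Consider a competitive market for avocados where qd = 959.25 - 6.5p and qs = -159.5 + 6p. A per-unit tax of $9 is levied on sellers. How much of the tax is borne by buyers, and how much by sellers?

Buyers bear $4.32, sellers bear $4.68

Pre-tax equilibrium: p* = 89.5, q* = 377.5.
Tax on sellers shifts supply to qs = -159.5 + 6(p − 9) = -213.5 + 6p.
959.25 - 6.5p = -213.5 + 6p gives buyer price pb = 93.82; sellers receive ps = 93.82 − 9 = 84.82.
New quantity: q = 959.25 − 6.5(93.82) = 349.42.
Buyer burden = 93.82 − 89.5 = 4.32; seller burden = 89.5 − 84.82 = 4.68.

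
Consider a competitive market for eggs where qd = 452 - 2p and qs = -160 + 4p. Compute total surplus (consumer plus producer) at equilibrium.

Total surplus = 23064

Equilibrium: 452 - 2p = -160 + 4p gives p* = 102, q* = 248.
Demand choke price: p = 226; supply starts at p = 40.
CS = ½(226 − 102)(248) = 15376; PS = ½(102 − 40)(248) = 7688.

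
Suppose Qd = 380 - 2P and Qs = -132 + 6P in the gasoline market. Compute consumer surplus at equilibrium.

Equilibrium: 380 - 2P = -132 + 6P gives P* = 64, Q* = 252.
Demand choke price (Qd = 0): P = 190.
CS = ½(190 − 64)(252) = 15876.

Consumer surplus = 15876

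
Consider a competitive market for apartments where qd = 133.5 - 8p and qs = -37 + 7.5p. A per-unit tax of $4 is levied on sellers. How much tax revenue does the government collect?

Pre-tax equilibrium: p* = 11, q* = 45.5.
Tax on sellers shifts supply to qs = -37 + 7.5(p − 4) = -67 + 7.5p.
133.5 - 8p = -67 + 7.5p gives buyer price pb = 401/31; sellers receive ps = 401/31 − 4 = 277/31.
New quantity: q = 133.5 − 8(401/31) = 1861/62.
Revenue = 4 × 1861/62 = 3722/31.

Tax revenue = 3722/31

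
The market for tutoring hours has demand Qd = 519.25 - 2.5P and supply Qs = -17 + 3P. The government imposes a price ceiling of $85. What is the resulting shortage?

Shortage = 68.75

Equilibrium price would be P* = 97.5, so the ceiling at 85 binds.
At P = 85: Qd = 519.25 − 2.5(85) = 306.75, Qs = -17 + 3(85) = 238.
Shortage = 306.75 − 238 = 68.75.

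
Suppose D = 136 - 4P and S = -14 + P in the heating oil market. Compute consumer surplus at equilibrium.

Consumer surplus = 32

Equilibrium: 136 - 4P = -14 + P gives P* = 30, Q* = 16.
Demand choke price (D = 0): P = 34.
CS = ½(34 − 30)(16) = 32.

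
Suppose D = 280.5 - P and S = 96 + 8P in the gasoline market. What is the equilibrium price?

Set D = S: 280.5 - P = 96 + 8P.
184.5 = 9P, so P* = 20.5.
Q* = 280.5 − 1(20.5) = 260.

P* = 20.5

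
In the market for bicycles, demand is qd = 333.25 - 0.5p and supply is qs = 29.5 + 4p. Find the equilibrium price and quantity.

Set qd = qs: 333.25 - 0.5p = 29.5 + 4p.
303.75 = 4.5p, so p* = 67.5.
q* = 333.25 − 0.5(67.5) = 299.5.

p* = 67.5, q* = 299.5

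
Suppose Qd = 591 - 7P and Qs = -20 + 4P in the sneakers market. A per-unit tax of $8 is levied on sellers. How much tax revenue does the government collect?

Pre-tax equilibrium: P* = 611/11, Q* = 2224/11.
Tax on sellers shifts supply to Qs = -20 + 4(P − 8) = -52 + 4P.
591 - 7P = -52 + 4P gives buyer price Pb = 643/11; sellers receive Ps = 643/11 − 8 = 555/11.
New quantity: Q = 591 − 7(643/11) = 2000/11.
Revenue = 8 × 2000/11 = 16000/11.

Tax revenue = 16000/11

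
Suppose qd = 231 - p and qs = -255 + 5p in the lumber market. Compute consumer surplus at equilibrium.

Equilibrium: 231 - p = -255 + 5p gives p* = 81, q* = 150.
Demand choke price (qd = 0): p = 231.
CS = ½(231 − 81)(150) = 11250.

Consumer surplus = 11250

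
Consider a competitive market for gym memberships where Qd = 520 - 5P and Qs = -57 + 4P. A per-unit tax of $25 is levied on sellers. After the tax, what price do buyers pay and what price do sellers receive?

Buyers pay 677/9, sellers receive 452/9

Pre-tax equilibrium: P* = 577/9, Q* = 1795/9.
Tax on sellers shifts supply to Qs = -57 + 4(P − 25) = -157 + 4P.
520 - 5P = -157 + 4P gives buyer price Pb = 677/9; sellers receive Ps = 677/9 − 25 = 452/9.
New quantity: Q = 520 − 5(677/9) = 1295/9.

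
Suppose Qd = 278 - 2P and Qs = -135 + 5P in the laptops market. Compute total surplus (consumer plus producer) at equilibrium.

Total surplus = 8960

Equilibrium: 278 - 2P = -135 + 5P gives P* = 59, Q* = 160.
Demand choke price: P = 139; supply starts at P = 27.
CS = ½(139 − 59)(160) = 6400; PS = ½(59 − 27)(160) = 2560.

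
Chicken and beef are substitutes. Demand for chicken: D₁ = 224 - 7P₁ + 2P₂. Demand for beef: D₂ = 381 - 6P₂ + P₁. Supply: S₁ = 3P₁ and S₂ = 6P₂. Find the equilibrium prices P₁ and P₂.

Market 1: 224 - 7P₁ + 2P₂ = 3P₁ → 10P₁ - 2P₂ = 224.
Market 2: 12P₂ - P₁ = 381.
Eliminating P₂: 12×(1) + 2×(2) gives 118P₁ = 3450, so P₁ = 1725/59.
Back-substitute into (2): P₂ = (381 + 1×1725/59) / 12 = 2017/59.

P₁ = 1725/59, P₂ = 2017/59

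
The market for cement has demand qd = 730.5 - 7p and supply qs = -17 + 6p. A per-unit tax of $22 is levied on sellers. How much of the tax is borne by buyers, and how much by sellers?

Pre-tax equilibrium: p* = 57.5, q* = 328.
Tax on sellers shifts supply to qs = -17 + 6(p − 22) = -149 + 6p.
730.5 - 7p = -149 + 6p gives buyer price pb = 1759/26; sellers receive ps = 1759/26 − 22 = 1187/26.
New quantity: q = 730.5 − 7(1759/26) = 3340/13.
Buyer burden = 1759/26 − 57.5 = 132/13; seller burden = 57.5 − 1187/26 = 154/13.

Buyers bear 132/13, sellers bear 154/13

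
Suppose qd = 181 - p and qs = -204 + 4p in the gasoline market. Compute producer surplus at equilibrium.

Producer surplus = 1352

Equilibrium: 181 - p = -204 + 4p gives p* = 77, q* = 104.
Supply starts at p = 51 (where qs = 0).
PS = ½(77 − 51)(104) = 1352.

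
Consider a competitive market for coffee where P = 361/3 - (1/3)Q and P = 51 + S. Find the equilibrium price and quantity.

P* = 103, Q* = 52

Set the two price expressions equal: 361/3 - (1/3)Q = 51 + Q.
208/3 = (4/3)Q, so Q* = 52.
P* = 361/3 − (1/3)(52) = 103.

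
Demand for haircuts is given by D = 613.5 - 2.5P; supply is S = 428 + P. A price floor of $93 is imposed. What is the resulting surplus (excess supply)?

Surplus = 140

Equilibrium price would be P* = 53, so the floor at 93 binds.
At P = 93: D = 381, S = 521.
Surplus = 521 − 381 = 140.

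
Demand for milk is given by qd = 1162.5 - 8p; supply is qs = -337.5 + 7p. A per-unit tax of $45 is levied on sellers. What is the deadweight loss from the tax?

Deadweight loss = 3780

Pre-tax equilibrium: p* = 100, q* = 362.5.
Tax on sellers shifts supply to qs = -337.5 + 7(p − 45) = -652.5 + 7p.
1162.5 - 8p = -652.5 + 7p gives buyer price pb = 121; sellers receive ps = 121 − 45 = 76.
New quantity: q = 1162.5 − 8(121) = 194.5.
DWL = ½ × 45 × (362.5 − 194.5) = 3780.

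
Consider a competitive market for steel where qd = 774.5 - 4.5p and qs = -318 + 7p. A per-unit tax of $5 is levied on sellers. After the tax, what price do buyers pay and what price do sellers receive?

Pre-tax equilibrium: p* = 95, q* = 347.
Tax on sellers shifts supply to qs = -318 + 7(p − 5) = -353 + 7p.
774.5 - 4.5p = -353 + 7p gives buyer price pb = 2255/23; sellers receive ps = 2255/23 − 5 = 2140/23.
New quantity: q = 774.5 − 4.5(2255/23) = 7666/23.

Buyers pay 2255/23, sellers receive 2140/23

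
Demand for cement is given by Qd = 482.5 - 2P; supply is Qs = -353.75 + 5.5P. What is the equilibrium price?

Set Qd = Qs: 482.5 - 2P = -353.75 + 5.5P.
836.25 = 7.5P, so P* = 111.5.
Q* = 482.5 − 2(111.5) = 259.5.

P* = 111.5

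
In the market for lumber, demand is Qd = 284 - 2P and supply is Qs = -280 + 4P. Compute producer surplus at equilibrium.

Producer surplus = 1152

Equilibrium: 284 - 2P = -280 + 4P gives P* = 94, Q* = 96.
Supply starts at P = 70 (where Qs = 0).
PS = ½(94 − 70)(96) = 1152.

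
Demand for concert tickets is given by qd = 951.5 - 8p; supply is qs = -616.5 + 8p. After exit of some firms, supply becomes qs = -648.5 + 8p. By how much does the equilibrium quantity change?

Δq = -16

Original equilibrium: p* = 98, q* = 167.5.
New equilibrium: 951.5 - 8p = -648.5 + 8p, so 1600 = 16p and p' = 100; q' = 951.5 − 8(100) = 151.5.
Change in quantity: 151.5 − 167.5 = -16.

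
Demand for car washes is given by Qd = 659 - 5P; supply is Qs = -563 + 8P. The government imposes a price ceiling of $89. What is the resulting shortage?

Shortage = 65

Equilibrium price would be P* = 94, so the ceiling at 89 binds.
At P = 89: Qd = 659 − 5(89) = 214, Qs = -563 + 8(89) = 149.
Shortage = 214 − 149 = 65.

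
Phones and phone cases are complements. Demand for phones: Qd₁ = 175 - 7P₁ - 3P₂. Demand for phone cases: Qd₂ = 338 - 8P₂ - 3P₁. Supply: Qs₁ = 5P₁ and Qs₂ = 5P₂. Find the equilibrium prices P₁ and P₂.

P₁ = 1261/147, P₂ = 1177/49

Market 1: 175 - 7P₁ - 3P₂ = 5P₁ → 12P₁ + 3P₂ = 175.
Market 2: 13P₂ + 3P₁ = 338.
Eliminating P₂: 13×(1) − 3×(2) gives 147P₁ = 1261, so P₁ = 1261/147.
Back-substitute into (2): P₂ = (338 − 3×1261/147) / 13 = 1177/49.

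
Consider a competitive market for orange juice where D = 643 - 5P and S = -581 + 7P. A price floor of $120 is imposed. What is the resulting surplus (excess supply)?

Surplus = 216

Equilibrium price would be P* = 102, so the floor at 120 binds.
At P = 120: D = 43, S = 259.
Surplus = 259 − 43 = 216.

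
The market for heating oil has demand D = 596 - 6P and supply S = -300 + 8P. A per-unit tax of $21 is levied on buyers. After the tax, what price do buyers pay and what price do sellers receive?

Buyers pay $76, sellers receive $55

Pre-tax equilibrium: P* = 64, Q* = 212.
Tax on buyers shifts demand to D = 596 − 6(P + 21) = 470 - 6P.
470 - 6P = -300 + 8P gives seller price Ps = 55; buyers pay Pb = 55 + 21 = 76.
New quantity: Q = 596 − 6(76) = 140.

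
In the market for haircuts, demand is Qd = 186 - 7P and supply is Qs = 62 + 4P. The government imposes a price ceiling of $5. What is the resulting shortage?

Equilibrium price would be P* = 124/11, so the ceiling at 5 binds.
At P = 5: Qd = 186 − 7(5) = 151, Qs = 62 + 4(5) = 82.
Shortage = 151 − 82 = 69.

Shortage = 69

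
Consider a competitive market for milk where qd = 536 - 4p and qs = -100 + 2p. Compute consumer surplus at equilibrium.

Equilibrium: 536 - 4p = -100 + 2p gives p* = 106, q* = 112.
Demand choke price (qd = 0): p = 134.
CS = ½(134 − 106)(112) = 1568.

Consumer surplus = 1568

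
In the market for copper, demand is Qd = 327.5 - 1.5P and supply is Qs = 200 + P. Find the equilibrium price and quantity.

P* = 51, Q* = 251

Set Qd = Qs: 327.5 - 1.5P = 200 + P.
127.5 = 2.5P, so P* = 51.
Q* = 327.5 − 1.5(51) = 251.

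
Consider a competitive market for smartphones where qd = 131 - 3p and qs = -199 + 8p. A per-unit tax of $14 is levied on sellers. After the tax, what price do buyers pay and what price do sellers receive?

Buyers pay 442/11, sellers receive 288/11

Pre-tax equilibrium: p* = 30, q* = 41.
Tax on sellers shifts supply to qs = -199 + 8(p − 14) = -311 + 8p.
131 - 3p = -311 + 8p gives buyer price pb = 442/11; sellers receive ps = 442/11 − 14 = 288/11.
New quantity: q = 131 − 3(442/11) = 115/11.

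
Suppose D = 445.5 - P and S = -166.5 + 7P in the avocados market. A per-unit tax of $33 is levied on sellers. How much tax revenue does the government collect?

Tax revenue = 11224.125

Pre-tax equilibrium: P* = 76.5, Q* = 369.
Tax on sellers shifts supply to S = -166.5 + 7(P − 33) = -397.5 + 7P.
445.5 - P = -397.5 + 7P gives buyer price Pb = 105.375; sellers receive Ps = 105.375 − 33 = 72.375.
New quantity: Q = 445.5 − 1(105.375) = 340.125.
Revenue = 33 × 340.125 = 11224.125.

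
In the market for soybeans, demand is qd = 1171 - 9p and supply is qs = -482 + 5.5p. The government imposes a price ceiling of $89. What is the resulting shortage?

Shortage = 362.5

Equilibrium price would be p* = 114, so the ceiling at 89 binds.
At p = 89: qd = 1171 − 9(89) = 370, qs = -482 + 5.5(89) = 7.5.
Shortage = 370 − 7.5 = 362.5.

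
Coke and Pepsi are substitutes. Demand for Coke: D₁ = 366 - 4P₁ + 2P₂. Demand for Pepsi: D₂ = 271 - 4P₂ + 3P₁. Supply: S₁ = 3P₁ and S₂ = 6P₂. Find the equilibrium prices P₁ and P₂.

Market 1: 366 - 4P₁ + 2P₂ = 3P₁ → 7P₁ - 2P₂ = 366.
Market 2: 10P₂ - 3P₁ = 271.
Eliminating P₂: 10×(1) + 2×(2) gives 64P₁ = 4202, so P₁ = 65.65625.
Back-substitute into (2): P₂ = (271 + 3×65.65625) / 10 = 46.796875.

P₁ = 65.65625, P₂ = 46.796875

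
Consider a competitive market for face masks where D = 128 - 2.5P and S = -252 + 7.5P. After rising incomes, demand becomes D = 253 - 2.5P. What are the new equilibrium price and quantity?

P' = 50.5, Q' = 126.75

Original equilibrium: P* = 38, Q* = 33.
New equilibrium: 253 - 2.5P = -252 + 7.5P, so 505 = 10P and P' = 50.5; Q' = 253 − 2.5(50.5) = 126.75.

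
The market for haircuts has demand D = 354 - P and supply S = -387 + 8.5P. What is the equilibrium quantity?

Set D = S: 354 - P = -387 + 8.5P.
741 = 9.5P, so P* = 78.
Q* = 354 − 1(78) = 276.

Q* = 276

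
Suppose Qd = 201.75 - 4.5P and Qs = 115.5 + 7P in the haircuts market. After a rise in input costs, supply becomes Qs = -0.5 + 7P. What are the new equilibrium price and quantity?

P' = 809/46, Q' = 2820/23

Original equilibrium: P* = 7.5, Q* = 168.
New equilibrium: 201.75 - 4.5P = -0.5 + 7P, so 202.25 = 11.5P and P' = 809/46; Q' = 201.75 − 4.5(809/46) = 2820/23.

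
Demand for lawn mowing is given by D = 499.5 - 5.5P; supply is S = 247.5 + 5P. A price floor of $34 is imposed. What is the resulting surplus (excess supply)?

Surplus = 105

Equilibrium price would be P* = 24, so the floor at 34 binds.
At P = 34: D = 312.5, S = 417.5.
Surplus = 417.5 − 312.5 = 105.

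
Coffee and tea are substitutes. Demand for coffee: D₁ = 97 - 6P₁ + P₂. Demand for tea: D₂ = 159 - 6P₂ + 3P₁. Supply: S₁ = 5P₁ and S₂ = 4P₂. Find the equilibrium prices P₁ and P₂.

P₁ = 1129/107, P₂ = 2040/107

Market 1: 97 - 6P₁ + P₂ = 5P₁ → 11P₁ - P₂ = 97.
Market 2: 10P₂ - 3P₁ = 159.
Eliminating P₂: 10×(1) + 1×(2) gives 107P₁ = 1129, so P₁ = 1129/107.
Back-substitute into (2): P₂ = (159 + 3×1129/107) / 10 = 2040/107.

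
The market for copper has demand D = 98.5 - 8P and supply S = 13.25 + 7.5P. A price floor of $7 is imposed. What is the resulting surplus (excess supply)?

Equilibrium price would be P* = 5.5, so the floor at 7 binds.
At P = 7: D = 42.5, S = 65.75.
Surplus = 65.75 − 42.5 = 23.25.

Surplus = 23.25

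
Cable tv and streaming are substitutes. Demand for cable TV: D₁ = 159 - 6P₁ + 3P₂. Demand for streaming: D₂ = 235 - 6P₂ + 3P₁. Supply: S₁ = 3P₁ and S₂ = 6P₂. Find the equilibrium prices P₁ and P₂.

Market 1: 159 - 6P₁ + 3P₂ = 3P₁ → 9P₁ - 3P₂ = 159.
Market 2: 12P₂ - 3P₁ = 235.
Eliminating P₂: 12×(1) + 3×(2) gives 99P₁ = 2613, so P₁ = 871/33.
Back-substitute into (2): P₂ = (235 + 3×871/33) / 12 = 288/11.

P₁ = 871/33, P₂ = 288/11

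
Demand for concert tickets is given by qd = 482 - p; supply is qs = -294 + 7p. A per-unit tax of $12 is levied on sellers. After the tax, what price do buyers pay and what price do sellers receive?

Pre-tax equilibrium: p* = 97, q* = 385.
Tax on sellers shifts supply to qs = -294 + 7(p − 12) = -378 + 7p.
482 - p = -378 + 7p gives buyer price pb = 107.5; sellers receive ps = 107.5 − 12 = 95.5.
New quantity: q = 482 − 1(107.5) = 374.5.

Buyers pay $107.5, sellers receive $95.5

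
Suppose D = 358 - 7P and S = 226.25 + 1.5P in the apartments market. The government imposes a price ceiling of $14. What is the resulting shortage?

Equilibrium price would be P* = 15.5, so the ceiling at 14 binds.
At P = 14: D = 358 − 7(14) = 260, S = 226.25 + 1.5(14) = 247.25.
Shortage = 260 − 247.25 = 12.75.

Shortage = 12.75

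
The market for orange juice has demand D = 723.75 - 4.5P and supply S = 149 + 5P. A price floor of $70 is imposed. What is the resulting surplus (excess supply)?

Equilibrium price would be P* = 60.5, so the floor at 70 binds.
At P = 70: D = 408.75, S = 499.
Surplus = 499 − 408.75 = 90.25.

Surplus = 90.25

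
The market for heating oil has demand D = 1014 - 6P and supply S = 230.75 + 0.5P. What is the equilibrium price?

Set D = S: 1014 - 6P = 230.75 + 0.5P.
783.25 = 6.5P, so P* = 120.5.
Q* = 1014 − 6(120.5) = 291.

P* = 120.5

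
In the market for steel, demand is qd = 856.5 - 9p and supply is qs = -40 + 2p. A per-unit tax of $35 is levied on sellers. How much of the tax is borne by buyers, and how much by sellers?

Buyers bear 70/11, sellers bear 315/11

Pre-tax equilibrium: p* = 81.5, q* = 123.
Tax on sellers shifts supply to qs = -40 + 2(p − 35) = -110 + 2p.
856.5 - 9p = -110 + 2p gives buyer price pb = 1933/22; sellers receive ps = 1933/22 − 35 = 1163/22.
New quantity: q = 856.5 − 9(1933/22) = 723/11.
Buyer burden = 1933/22 − 81.5 = 70/11; seller burden = 81.5 − 1163/22 = 315/11.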